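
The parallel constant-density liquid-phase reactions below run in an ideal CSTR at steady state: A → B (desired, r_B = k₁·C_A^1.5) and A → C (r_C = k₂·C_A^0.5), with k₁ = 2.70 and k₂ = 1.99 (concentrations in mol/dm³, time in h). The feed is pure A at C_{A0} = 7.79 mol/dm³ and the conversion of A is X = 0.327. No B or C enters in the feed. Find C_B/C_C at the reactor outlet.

Exit C_A = C_{A0}(1−X) = 7.79×0.673 = 5.243 mol/dm³.
In a CSTR the entire volume is at exit conditions, so r_B = 2.70×5.243^1.5 = 32.41 and r_C = 1.99×5.243^0.5 = 4.556.
Overall selectivity = C_B/C_C = r_Bτ/(r_Cτ) = r_B/r_C = 7.11.

7.11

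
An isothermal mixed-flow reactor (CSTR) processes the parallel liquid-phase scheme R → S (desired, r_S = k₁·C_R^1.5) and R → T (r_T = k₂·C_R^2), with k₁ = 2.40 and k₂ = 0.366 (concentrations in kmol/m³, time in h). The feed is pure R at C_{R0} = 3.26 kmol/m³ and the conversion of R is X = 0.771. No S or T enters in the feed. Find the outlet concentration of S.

Exit C_R = C_{R0}(1−X) = 3.26×0.229 = 0.7465 kmol/m³.
Rates in a CSTR are evaluated at the outlet concentration: r_S = 2.40×0.7465^1.5 = 1.548, r_T = 0.366×0.7465^2 = 0.2040.
Fraction of consumed R going to S: r_S/(r_S+r_T) = 0.8836.
C_S = 0.8836·C_{R0}·X = 0.8836×3.26×0.771 = 2.22 kmol/m³.

2.22 kmol/m³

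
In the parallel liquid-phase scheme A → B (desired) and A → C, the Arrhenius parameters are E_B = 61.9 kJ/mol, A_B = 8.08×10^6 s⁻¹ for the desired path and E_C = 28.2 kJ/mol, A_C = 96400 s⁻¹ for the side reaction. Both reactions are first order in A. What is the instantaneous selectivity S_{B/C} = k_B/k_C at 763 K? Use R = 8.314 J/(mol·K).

Since both paths have the same order in A, the concentration cancels and S_{B/C} = k_B/k_C = (A_B/A_C)·exp[(E_C−E_B)/(RT)].
(E_C−E_B)/(RT) = (28.2−61.9)×10³/(8.314×763) = -33700/6344 = -5.312.
k_B/k_C = (8.08×10^6/96400)·exp(-5.312) = 83.82 × 0.004930 = 0.413.

0.413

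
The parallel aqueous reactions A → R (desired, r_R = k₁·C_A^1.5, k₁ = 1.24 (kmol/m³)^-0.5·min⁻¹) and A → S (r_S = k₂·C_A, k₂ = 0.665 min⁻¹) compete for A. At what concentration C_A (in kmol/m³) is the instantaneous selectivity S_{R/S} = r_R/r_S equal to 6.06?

S_{R/S} = (k₁/k₂)·C_A^0.5 ⇒ C_A = (S·k₂/k₁)^(2).
= (6.06×0.665/1.24)^(2) = (3.250)^(2) = 10.6 kmol/m³.

10.6 kmol/m³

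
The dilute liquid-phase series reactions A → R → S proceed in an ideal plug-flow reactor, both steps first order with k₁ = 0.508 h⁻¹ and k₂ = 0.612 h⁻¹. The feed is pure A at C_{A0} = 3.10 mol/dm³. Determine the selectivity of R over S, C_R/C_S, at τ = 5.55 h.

The intermediate concentration in a first-order A→B→C sequence is C_R = k₁C_{A0}(e^(−k₁τ) − e^(−k₂τ))/(k₂−k₁).
e^(−k₁τ) = e^(−0.508×5.55) = e^(−2.819) = 0.05964; e^(−k₂τ) = e^(−3.397) = 0.03349.
C_R = 0.508×3.10/(0.612−0.508) × (0.05964−0.03349) = 15.14×0.02615 = 0.3960 mol/dm³.
C_A = C_{A0}e^(−k₁τ) = 0.1849 mol/dm³, so C_S = C_{A0}−C_A−C_R = 2.519 mol/dm³; C_R/C_S = 0.157.

0.157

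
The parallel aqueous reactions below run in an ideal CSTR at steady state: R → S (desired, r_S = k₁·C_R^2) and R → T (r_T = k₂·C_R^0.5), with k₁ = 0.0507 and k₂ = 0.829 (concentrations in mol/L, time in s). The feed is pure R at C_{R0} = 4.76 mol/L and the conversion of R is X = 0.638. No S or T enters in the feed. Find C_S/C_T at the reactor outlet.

0.138

Exit C_R = C_{R0}(1−X) = 4.76×0.362 = 1.723 mol/L.
A CSTR operates uniformly at the exit composition, giving r_S = 0.1505 and r_T = 1.088 (each k·C_R^n at C_R = 1.723).
Overall selectivity = C_S/C_T = r_Sτ/(r_Tτ) = r_S/r_T = 0.138.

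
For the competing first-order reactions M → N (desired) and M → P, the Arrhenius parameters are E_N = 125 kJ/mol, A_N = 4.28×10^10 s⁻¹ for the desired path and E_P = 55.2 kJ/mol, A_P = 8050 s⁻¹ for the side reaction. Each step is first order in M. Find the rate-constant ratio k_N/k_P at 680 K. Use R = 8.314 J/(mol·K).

With equal orders, S_{N/P} = k_N/k_P = (A_N/A_P)·exp[(E_P−E_N)/(RT)].
(E_P−E_N)/(RT) = (55.2−125)×10³/(8.314×680) = -69800/5654 = -12.35.
k_N/k_P = (4.28×10^10/8050)·exp(-12.35) = 5.317×10^6 × 4.346×10^-6 = 23.1.

23.1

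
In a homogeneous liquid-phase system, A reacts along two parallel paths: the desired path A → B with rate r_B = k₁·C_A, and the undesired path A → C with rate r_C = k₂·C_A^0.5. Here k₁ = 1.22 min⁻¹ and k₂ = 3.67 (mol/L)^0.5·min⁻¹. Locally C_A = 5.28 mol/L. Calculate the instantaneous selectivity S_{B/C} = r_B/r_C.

0.764

S_{B/C} = r_B/r_C = (k₁·C_A)/(k₂·C_A^0.5) = (k₁/k₂)·C_A^0.5.
= (1.22×5.280) / (3.67×5.280^0.5) = 6.442/8.433 = 0.764.
Since the desired path is higher order in A, keeping C_A high (PFR or concentrated feed) favours B.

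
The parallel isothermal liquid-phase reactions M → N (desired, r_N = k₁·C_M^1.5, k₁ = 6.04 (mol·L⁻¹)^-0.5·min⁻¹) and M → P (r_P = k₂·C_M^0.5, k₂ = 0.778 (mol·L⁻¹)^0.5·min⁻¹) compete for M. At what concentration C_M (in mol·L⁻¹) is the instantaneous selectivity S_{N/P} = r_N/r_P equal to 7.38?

0.951 mol·L⁻¹

S_{N/P} = (k₁/k₂)·C_M ⇒ C_M = S·k₂/k₁.
= 7.38×0.778/6.04 = 0.951 mol·L⁻¹.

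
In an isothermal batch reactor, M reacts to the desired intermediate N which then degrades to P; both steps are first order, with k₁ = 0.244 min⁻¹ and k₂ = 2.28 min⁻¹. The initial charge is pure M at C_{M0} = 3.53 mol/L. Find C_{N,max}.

0.289 mol/L

For a first-order series the maximum intermediate yield is C_{N,max}/C_{M0} = (k₁/k₂)^[k₂/(k₂−k₁)].
= (0.244/2.28)^(2.28/(2.28−0.244)) = (0.1070)^(1.120) = 0.08187.
C_{N,max} = 0.08187×3.53 = 0.289 mol/L.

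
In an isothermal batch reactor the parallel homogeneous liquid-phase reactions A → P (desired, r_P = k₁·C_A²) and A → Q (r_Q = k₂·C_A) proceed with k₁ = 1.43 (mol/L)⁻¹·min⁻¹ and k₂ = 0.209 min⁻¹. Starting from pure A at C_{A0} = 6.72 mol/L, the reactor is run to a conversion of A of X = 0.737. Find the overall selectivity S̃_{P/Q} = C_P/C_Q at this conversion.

C_A = C_{A0}(1−X) = 1.767 mol/L.
Along a PFR/batch, dC_Q/dC_A = −r_Q/(r_P+r_Q) = −k₂/(k₂+k₁·C_A).
Integrating from C_{A0} to C_A: C_Q = (0.209/1.43)·ln[(0.209+1.43·6.72)/(0.209+1.43·1.77)] = 0.1462·ln(9.819/2.736) = 0.1867 mol/L.
Then C_P = (C_{A0}−C_A) − C_Q = 4.953 − 0.1867 = 4.766 mol/L.
S̃_{P/Q} = C_P/C_Q = 4.766/0.1867 = 25.5.

25.5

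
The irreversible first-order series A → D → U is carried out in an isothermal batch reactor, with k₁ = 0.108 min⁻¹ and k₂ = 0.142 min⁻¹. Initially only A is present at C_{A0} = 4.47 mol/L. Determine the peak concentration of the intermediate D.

1.43 mol/L

Evaluating C_D at t_opt = ln(k₂/k₁)/(k₂−k₁) gives C_{D,max}/C_{A0} = (k₁/k₂)^[k₂/(k₂−k₁)].
= (0.108/0.142)^(0.142/(0.142−0.108)) = (0.7606)^(4.176) = 0.3188.
C_{D,max} = 0.3188×4.47 = 1.43 mol/L.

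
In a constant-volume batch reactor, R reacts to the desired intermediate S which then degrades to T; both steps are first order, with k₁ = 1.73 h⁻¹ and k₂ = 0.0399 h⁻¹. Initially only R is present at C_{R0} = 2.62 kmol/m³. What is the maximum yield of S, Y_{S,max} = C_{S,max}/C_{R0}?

0.915

At the optimum, C_{S,max}/C_{R0} = (k₁/k₂)^[k₂/(k₂−k₁)].
= (1.73/0.0399)^(0.0399/(0.0399−1.73)) = (43.36)^(-0.02361) = 0.9149.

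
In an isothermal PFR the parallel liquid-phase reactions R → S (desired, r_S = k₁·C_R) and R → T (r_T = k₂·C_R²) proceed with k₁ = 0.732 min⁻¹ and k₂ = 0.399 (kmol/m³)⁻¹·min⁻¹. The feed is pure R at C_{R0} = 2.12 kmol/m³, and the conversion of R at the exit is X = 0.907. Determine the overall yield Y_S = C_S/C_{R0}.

0.576

C_R = C_{R0}(1−X) = 0.1972 kmol/m³.
Along a PFR/batch, dC_S/dC_R = −r_S/(r_S+r_T) = −k₁/(k₁+k₂·C_R).
Integrating from C_{R0} to C_R: C_S = (0.732/0.399)·ln[(0.732+0.399·2.12)/(0.732+0.399·0.197)] = 1.835·ln(1.578/0.8107) = 1.222 kmol/m³.
Y_S = C_S/C_{R0} = 1.222/2.12 = 0.576.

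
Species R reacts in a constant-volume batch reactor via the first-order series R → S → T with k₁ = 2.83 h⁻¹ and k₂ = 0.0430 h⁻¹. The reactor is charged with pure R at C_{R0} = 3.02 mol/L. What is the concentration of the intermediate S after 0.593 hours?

The intermediate concentration in a first-order A→B→C sequence is C_S = k₁C_{R0}(e^(−k₁t) − e^(−k₂t))/(k₂−k₁).
e^(−k₁t) = e^(−2.83×0.593) = e^(−1.678) = 0.1867; e^(−k₂t) = e^(−0.02550) = 0.9748.
C_S = 2.83×3.02/(0.0430−2.83) × (0.1867−0.9748) = (-3.067)×(-0.7881) = 2.417 mol/L.

2.42 mol/L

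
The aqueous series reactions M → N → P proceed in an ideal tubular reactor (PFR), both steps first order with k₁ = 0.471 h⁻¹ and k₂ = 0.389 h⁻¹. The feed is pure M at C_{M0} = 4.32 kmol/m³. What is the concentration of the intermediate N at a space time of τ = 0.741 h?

The intermediate concentration in a first-order A→B→C sequence is C_N = k₁C_{M0}(e^(−k₁τ) − e^(−k₂τ))/(k₂−k₁).
e^(−k₁τ) = e^(−0.471×0.741) = e^(−0.3490) = 0.7054; e^(−k₂τ) = e^(−0.2882) = 0.7496.
C_N = 0.471×4.32/(0.389−0.471) × (0.7054−0.7496) = (-24.81)×(-0.04419) = 1.097 kmol/m³.

1.10 kmol/m³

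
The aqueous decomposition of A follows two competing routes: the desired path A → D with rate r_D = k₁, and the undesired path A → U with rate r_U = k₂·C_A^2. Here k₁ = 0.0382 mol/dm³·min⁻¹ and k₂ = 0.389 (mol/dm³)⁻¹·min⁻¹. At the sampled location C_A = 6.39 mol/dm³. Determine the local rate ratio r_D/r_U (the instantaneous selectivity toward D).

0.00240

S_{D/U} = r_D/r_U = (k₁)/(k₂·C_A^2) = (k₁/k₂)·C_A^-2.
= (0.0382) / (0.389×6.390^2) = 0.03820/15.88 = 0.00240.
The undesired path is higher order in A, so low C_A (CSTR or dilute feed) favours D.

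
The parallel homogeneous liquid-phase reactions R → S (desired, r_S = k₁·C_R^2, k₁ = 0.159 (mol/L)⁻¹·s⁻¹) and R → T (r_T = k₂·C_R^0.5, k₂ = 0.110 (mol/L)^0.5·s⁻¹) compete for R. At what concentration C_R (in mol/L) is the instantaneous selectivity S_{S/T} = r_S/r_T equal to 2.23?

S_{S/T} = (k₁/k₂)·C_R^1.5 ⇒ C_R = (S·k₂/k₁)^(1/1.5).
= (2.23×0.110/0.159)^(0.6667) = (1.543)^(0.6667) = 1.34 mol/L.

1.34 mol/L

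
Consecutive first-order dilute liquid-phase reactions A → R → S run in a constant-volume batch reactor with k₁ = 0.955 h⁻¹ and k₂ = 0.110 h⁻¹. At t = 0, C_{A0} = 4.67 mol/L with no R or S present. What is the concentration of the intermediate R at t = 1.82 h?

For first-order series with pure A initially, C_R(t) = k₁C_{A0}/(k₂−k₁)·(e^(−k₁t) − e^(−k₂t)).
e^(−k₁t) = e^(−0.955×1.82) = e^(−1.738) = 0.1759; e^(−k₂t) = e^(−0.2002) = 0.8186.
C_R = 0.955×4.67/(0.110−0.955) × (0.1759−0.8186) = (-5.278)×(-0.6427) = 3.392 mol/L.

3.39 mol/L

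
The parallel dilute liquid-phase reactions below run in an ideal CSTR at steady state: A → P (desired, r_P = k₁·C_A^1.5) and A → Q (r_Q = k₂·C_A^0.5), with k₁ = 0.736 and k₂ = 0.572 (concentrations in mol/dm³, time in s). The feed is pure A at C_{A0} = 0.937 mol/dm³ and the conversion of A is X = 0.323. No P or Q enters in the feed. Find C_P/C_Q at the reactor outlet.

Exit C_A = C_{A0}(1−X) = 0.937×0.677 = 0.6343 mol/dm³.
A CSTR operates uniformly at the exit composition, giving r_P = 0.3719 and r_Q = 0.4556 (each k·C_A^n at C_A = 0.6343).
Overall selectivity = C_P/C_Q = r_Pτ/(r_Qτ) = r_P/r_Q = 0.816.

0.816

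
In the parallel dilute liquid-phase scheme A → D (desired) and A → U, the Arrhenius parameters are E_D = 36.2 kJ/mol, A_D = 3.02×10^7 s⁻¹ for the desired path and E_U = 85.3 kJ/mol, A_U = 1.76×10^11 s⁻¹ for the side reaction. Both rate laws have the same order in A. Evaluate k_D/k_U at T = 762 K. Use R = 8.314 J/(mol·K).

With equal orders, S_{D/U} = k_D/k_U = (A_D/A_U)·exp[(E_U−E_D)/(RT)].
(E_U−E_D)/(RT) = (85.3−36.2)×10³/(8.314×762) = 49100/6335 = 7.750.
k_D/k_U = (3.02×10^7/1.76×10^11)·exp(7.750) = 1.716×10^-4 × 2322 = 0.398.
Since E_D < E_U, lowering the temperature improves selectivity toward D.

0.398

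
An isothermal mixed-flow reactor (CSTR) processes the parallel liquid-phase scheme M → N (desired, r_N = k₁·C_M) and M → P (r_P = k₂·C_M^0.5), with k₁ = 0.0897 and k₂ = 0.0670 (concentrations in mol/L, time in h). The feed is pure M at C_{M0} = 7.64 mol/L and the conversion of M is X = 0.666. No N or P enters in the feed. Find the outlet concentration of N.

3.47 mol/L

Exit C_M = C_{M0}(1−X) = 7.64×0.334 = 2.552 mol/L.
A CSTR operates uniformly at the exit composition, giving r_N = 0.2289 and r_P = 0.1070 (each k·C_M^n at C_M = 2.552).
Fraction of consumed M going to N: r_N/(r_N+r_P) = 0.6814.
C_N = 0.6814·C_{M0}·X = 0.6814×7.64×0.666 = 3.47 mol/L.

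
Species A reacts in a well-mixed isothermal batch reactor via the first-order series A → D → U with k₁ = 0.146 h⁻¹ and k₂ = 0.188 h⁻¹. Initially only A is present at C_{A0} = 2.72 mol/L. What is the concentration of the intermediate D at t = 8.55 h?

0.819 mol/L

The intermediate concentration in a first-order A→B→C sequence is C_D = k₁C_{A0}(e^(−k₁t) − e^(−k₂t))/(k₂−k₁).
e^(−k₁t) = e^(−0.146×8.55) = e^(−1.248) = 0.2870; e^(−k₂t) = e^(−1.607) = 0.2004.
C_D = 0.146×2.72/(0.188−0.146) × (0.2870−0.2004) = 9.455×0.08658 = 0.8187 mol/L.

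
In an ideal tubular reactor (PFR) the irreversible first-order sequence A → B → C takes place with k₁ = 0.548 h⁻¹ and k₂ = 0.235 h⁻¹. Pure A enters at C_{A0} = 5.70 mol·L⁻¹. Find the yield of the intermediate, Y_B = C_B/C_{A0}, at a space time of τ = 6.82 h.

0.311

The intermediate concentration in a first-order A→B→C sequence is C_B = k₁C_{A0}(e^(−k₁τ) − e^(−k₂τ))/(k₂−k₁).
e^(−k₁τ) = e^(−0.548×6.82) = e^(−3.737) = 0.02382; e^(−k₂τ) = e^(−1.603) = 0.2014.
C_B = 0.548×5.70/(0.235−0.548) × (0.02382−0.2014) = (-9.980)×(-0.1775) = 1.772 mol·L⁻¹.
Y_B = C_B/C_{A0} = 1.772/5.70 = 0.311.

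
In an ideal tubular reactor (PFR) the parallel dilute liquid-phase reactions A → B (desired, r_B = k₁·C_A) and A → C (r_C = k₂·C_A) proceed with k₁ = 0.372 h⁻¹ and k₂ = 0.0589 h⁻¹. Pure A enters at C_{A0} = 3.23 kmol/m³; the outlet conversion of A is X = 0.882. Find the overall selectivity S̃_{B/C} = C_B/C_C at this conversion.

C_A = C_{A0}(1−X) = 0.3811 kmol/m³.
Both paths are first order in A, so the instantaneous fraction to B is constant: dC_B/d(−C_A) = k₁/(k₁+k₂) = 0.8633.
C_B = 0.8633·(C_{A0}−C_A) = 0.8633×2.849 = 2.46 kmol/m³.
C_C = (C_{A0}−C_A)−C_B = 0.3894 kmol/m³; S̃_{B/C} = 2.459/0.3894 = 6.32.

6.32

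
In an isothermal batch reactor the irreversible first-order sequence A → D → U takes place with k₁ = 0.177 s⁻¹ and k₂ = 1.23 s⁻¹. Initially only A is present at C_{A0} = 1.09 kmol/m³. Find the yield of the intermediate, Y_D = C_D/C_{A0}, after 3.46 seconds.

0.0887

The intermediate concentration in a first-order A→B→C sequence is C_D = k₁C_{A0}(e^(−k₁t) − e^(−k₂t))/(k₂−k₁).
e^(−k₁t) = e^(−0.177×3.46) = e^(−0.6124) = 0.5420; e^(−k₂t) = e^(−4.256) = 0.01418.
C_D = 0.177×1.09/(1.23−0.177) × (0.5420−0.01418) = 0.1832×0.5279 = 0.09671 kmol/m³.
Y_D = C_D/C_{A0} = 0.09671/1.09 = 0.0887.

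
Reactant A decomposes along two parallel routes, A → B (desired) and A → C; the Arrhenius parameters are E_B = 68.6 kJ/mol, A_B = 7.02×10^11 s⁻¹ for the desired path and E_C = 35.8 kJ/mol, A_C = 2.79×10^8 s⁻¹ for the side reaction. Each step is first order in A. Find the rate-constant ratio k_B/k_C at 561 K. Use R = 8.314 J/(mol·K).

2.22

k_B/k_C = (A_B/A_C)·exp[−(E_B−E_C)/(RT)] = (A_B/A_C)·exp[(E_C−E_B)/(RT)].
(E_C−E_B)/(RT) = (35.8−68.6)×10³/(8.314×561) = -32800/4664 = -7.032.
k_B/k_C = (7.02×10^11/2.79×10^8)·exp(-7.032) = 2516 × 8.828×10^-4 = 2.22.
Since E_B > E_C, raising the temperature improves selectivity toward B.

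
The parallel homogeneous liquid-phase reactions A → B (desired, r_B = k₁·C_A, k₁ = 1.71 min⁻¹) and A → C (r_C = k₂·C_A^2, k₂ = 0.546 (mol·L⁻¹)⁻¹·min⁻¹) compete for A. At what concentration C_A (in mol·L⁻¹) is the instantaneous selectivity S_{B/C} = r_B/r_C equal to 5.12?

S_{B/C} = (k₁/k₂)·C_A⁻¹ ⇒ C_A = (S·k₂/k₁)^(-1).
= (5.12×0.546/1.71)^(-1) = (1.635)^(-1) = 0.612 mol·L⁻¹.

0.612 mol·L⁻¹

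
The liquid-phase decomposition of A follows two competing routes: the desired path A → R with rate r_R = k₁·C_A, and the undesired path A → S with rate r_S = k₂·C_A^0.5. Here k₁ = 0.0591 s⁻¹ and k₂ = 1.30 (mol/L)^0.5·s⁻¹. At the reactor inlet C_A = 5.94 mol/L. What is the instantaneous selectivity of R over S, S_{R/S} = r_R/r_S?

S_{R/S} = r_R/r_S = (k₁·C_A)/(k₂·C_A^0.5) = (k₁/k₂)·C_A^0.5.
= (0.0591×5.940) / (1.30×5.940^0.5) = 0.3511/3.168 = 0.111.
Since the desired path is higher order in A, keeping C_A high (PFR or concentrated feed) favours R.

0.111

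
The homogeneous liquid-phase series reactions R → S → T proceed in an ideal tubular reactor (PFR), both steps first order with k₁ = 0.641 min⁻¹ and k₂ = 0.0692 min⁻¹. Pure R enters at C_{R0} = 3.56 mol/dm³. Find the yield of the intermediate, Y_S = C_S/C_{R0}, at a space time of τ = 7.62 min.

The intermediate concentration in a first-order A→B→C sequence is C_S = k₁C_{R0}(e^(−k₁τ) − e^(−k₂τ))/(k₂−k₁).
e^(−k₁τ) = e^(−0.641×7.62) = e^(−4.884) = 0.007564; e^(−k₂τ) = e^(−0.5273) = 0.5902.
C_S = 0.641×3.56/(0.0692−0.641) × (0.007564−0.5902) = (-3.991)×(-0.5826) = 2.325 mol/dm³.
Y_S = C_S/C_{R0} = 2.325/3.56 = 0.653.

0.653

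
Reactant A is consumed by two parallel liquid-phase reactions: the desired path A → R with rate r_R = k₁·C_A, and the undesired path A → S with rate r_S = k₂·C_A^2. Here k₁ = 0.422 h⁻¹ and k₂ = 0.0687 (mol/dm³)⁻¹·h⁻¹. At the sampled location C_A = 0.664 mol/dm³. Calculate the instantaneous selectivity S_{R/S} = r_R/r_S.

S_{R/S} = r_R/r_S = (k₁·C_A)/(k₂·C_A^2) = (k₁/k₂)·C_A⁻¹.
= (0.422×0.6640) / (0.0687×0.6640^2) = 0.2802/0.03029 = 9.25.
The undesired path is higher order in A, so low C_A (CSTR or dilute feed) favours R.

9.25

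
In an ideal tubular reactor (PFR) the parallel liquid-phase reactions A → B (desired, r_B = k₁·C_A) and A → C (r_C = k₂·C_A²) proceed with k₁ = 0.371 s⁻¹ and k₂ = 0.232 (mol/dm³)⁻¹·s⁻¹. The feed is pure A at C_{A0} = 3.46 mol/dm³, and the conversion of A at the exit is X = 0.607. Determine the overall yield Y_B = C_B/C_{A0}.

0.248

C_A = C_{A0}(1−X) = 1.360 mol/dm³.
Along a PFR/batch, dC_B/dC_A = −r_B/(r_B+r_C) = −k₁/(k₁+k₂·C_A).
Integrating from C_{A0} to C_A: C_B = (0.371/0.232)·ln[(0.371+0.232·3.46)/(0.371+0.232·1.36)] = 1.599·ln(1.174/0.6865) = 0.8577 mol/dm³.
Y_B = C_B/C_{A0} = 0.8577/3.46 = 0.248.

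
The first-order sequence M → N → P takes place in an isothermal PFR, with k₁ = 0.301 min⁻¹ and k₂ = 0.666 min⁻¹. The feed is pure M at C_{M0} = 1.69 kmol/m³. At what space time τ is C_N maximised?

For first-order series the maximum of C_N occurs at τ_opt = ln(k₂/k₁)/(k₂−k₁).
= ln(0.666/0.301)/(0.666−0.301) = ln(2.213)/0.3650 = 0.7942/0.3650 = 2.18 min.

2.18 min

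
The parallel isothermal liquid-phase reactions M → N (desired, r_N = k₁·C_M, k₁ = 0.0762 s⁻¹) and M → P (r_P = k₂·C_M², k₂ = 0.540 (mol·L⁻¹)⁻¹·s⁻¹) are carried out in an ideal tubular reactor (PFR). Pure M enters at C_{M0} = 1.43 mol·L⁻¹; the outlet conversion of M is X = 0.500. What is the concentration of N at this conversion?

C_M = C_{M0}(1−X) = 0.7150 mol·L⁻¹.
Along a PFR/batch, dC_N/dC_M = −r_N/(r_N+r_P) = −k₁/(k₁+k₂·C_M).
Integrating from C_{M0} to C_M: C_N = (0.0762/0.540)·ln[(0.0762+0.540·1.43)/(0.0762+0.540·0.715)] = 0.1411·ln(0.8484/0.4623) = 0.08567 mol·L⁻¹.

0.0857 mol·L⁻¹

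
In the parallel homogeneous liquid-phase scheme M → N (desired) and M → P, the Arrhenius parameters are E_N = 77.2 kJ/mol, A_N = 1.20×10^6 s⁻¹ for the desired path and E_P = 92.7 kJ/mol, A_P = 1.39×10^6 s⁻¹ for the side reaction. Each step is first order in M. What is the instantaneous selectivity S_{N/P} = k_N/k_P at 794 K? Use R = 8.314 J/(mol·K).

With equal orders, S_{N/P} = k_N/k_P = (A_N/A_P)·exp[(E_P−E_N)/(RT)].
(E_P−E_N)/(RT) = (92.7−77.2)×10³/(8.314×794) = 15500/6601 = 2.348.
k_N/k_P = (1.20×10^6/1.39×10^6)·exp(2.348) = 0.8633 × 10.46 = 9.03.
Since E_N < E_P, lowering the temperature improves selectivity toward N.

9.03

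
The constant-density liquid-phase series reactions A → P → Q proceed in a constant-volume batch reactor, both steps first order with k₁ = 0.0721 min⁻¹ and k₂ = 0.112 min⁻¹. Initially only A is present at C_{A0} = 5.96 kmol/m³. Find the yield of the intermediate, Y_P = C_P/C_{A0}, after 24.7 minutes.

Solving the coupled first-order balances gives C_P(t) = [k₁/(k₂−k₁)]·C_{A0}·(e^(−k₁t) − e^(−k₂t)).
e^(−k₁t) = e^(−0.0721×24.7) = e^(−1.781) = 0.1685; e^(−k₂t) = e^(−2.766) = 0.06289.
C_P = 0.0721×5.96/(0.112−0.0721) × (0.1685−0.06289) = 10.77×0.1056 = 1.137 kmol/m³.
Y_P = C_P/C_{A0} = 1.137/5.96 = 0.191.

0.191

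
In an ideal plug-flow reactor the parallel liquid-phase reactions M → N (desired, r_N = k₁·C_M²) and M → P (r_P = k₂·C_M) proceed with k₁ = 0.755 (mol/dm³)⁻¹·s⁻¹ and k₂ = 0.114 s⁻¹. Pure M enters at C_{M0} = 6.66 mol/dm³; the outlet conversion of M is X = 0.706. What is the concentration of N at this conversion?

C_M = C_{M0}(1−X) = 1.958 mol/dm³.
Along a PFR/batch, dC_P/dC_M = −r_P/(r_N+r_P) = −k₂/(k₂+k₁·C_M).
Integrating from C_{M0} to C_M: C_P = (0.114/0.755)·ln[(0.114+0.755·6.66)/(0.114+0.755·1.96)] = 0.1510·ln(5.142/1.592) = 0.1770 mol/dm³.
Then C_N = (C_{M0}−C_M) − C_P = 4.702 − 0.1770 = 4.525 mol/dm³.

4.52 mol/dm³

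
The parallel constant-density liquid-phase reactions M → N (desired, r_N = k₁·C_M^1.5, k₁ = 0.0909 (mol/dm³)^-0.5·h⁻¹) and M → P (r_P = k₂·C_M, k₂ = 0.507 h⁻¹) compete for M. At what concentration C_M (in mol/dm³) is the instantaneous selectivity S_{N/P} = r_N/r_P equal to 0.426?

5.65 mol/dm³

S_{N/P} = (k₁/k₂)·C_M^0.5 ⇒ C_M = (S·k₂/k₁)^(2).
= (0.426×0.507/0.0909)^(2) = (2.376)^(2) = 5.65 mol/dm³.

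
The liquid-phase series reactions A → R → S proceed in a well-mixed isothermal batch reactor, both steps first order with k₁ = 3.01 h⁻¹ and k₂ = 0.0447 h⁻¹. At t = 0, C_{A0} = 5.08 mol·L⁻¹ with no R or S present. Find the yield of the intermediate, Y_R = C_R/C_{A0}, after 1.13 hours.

0.931

Solving the coupled first-order balances gives C_R(t) = [k₁/(k₂−k₁)]·C_{A0}·(e^(−k₁t) − e^(−k₂t)).
e^(−k₁t) = e^(−3.01×1.13) = e^(−3.401) = 0.03333; e^(−k₂t) = e^(−0.05051) = 0.9507.
C_R = 3.01×5.08/(0.0447−3.01) × (0.03333−0.9507) = (-5.157)×(-0.9174) = 4.731 mol·L⁻¹.
Y_R = C_R/C_{A0} = 4.731/5.08 = 0.931.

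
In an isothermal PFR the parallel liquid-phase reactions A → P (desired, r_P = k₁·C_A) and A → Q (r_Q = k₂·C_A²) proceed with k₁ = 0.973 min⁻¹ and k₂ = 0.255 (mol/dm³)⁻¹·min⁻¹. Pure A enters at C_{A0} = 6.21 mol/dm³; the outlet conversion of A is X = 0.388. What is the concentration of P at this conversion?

1.05 mol/dm³

C_A = C_{A0}(1−X) = 3.801 mol/dm³.
Along a PFR/batch, dC_P/dC_A = −r_P/(r_P+r_Q) = −k₁/(k₁+k₂·C_A).
Integrating from C_{A0} to C_A: C_P = (0.973/0.255)·ln[(0.973+0.255·6.21)/(0.973+0.255·3.80)] = 3.816·ln(2.557/1.942) = 1.049 mol/dm³.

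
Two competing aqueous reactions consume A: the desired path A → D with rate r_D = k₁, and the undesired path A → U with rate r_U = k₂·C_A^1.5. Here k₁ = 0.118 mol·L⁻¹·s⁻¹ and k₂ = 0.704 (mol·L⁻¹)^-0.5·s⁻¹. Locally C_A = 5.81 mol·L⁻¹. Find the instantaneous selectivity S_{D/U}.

0.0120

S_{D/U} = r_D/r_U = (k₁)/(k₂·C_A^1.5) = (k₁/k₂)·C_A^-1.5.
= (0.118) / (0.704×5.810^1.5) = 0.1180/9.859 = 0.0120.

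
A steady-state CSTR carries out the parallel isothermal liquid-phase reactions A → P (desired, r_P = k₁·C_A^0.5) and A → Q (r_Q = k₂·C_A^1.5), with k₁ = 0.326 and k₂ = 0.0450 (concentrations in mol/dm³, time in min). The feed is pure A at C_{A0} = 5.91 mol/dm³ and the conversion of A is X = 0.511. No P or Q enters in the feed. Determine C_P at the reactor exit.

Exit C_A = C_{A0}(1−X) = 5.91×0.489 = 2.890 mol/dm³.
Rates in a CSTR are evaluated at the outlet concentration: r_P = 0.326×2.890^0.5 = 0.5542, r_Q = 0.0450×2.890^1.5 = 0.2211.
Fraction of consumed A going to P: r_P/(r_P+r_Q) = 0.7148.
C_P = 0.7148·C_{A0}·X = 0.7148×5.91×0.511 = 2.16 mol/dm³.

2.16 mol/dm³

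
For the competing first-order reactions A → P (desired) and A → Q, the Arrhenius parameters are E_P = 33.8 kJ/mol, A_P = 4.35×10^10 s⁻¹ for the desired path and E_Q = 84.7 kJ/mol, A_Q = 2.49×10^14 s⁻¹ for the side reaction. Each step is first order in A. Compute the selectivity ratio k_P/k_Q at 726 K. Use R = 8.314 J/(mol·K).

0.803

k_P/k_Q = (A_P/A_Q)·exp[−(E_P−E_Q)/(RT)] = (A_P/A_Q)·exp[(E_Q−E_P)/(RT)].
(E_Q−E_P)/(RT) = (84.7−33.8)×10³/(8.314×726) = 50900/6036 = 8.433.
k_P/k_Q = (4.35×10^10/2.49×10^14)·exp(8.433) = 1.747×10^-4 × 4595 = 0.803.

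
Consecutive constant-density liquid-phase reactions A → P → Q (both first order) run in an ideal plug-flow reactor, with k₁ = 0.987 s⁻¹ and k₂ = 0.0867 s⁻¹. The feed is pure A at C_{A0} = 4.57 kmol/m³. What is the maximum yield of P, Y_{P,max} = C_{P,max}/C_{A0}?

At the optimum, C_{P,max}/C_{A0} = (k₁/k₂)^[k₂/(k₂−k₁)].
= (0.987/0.0867)^(0.0867/(0.0867−0.987)) = (11.38)^(-0.09630) = 0.7912.

0.791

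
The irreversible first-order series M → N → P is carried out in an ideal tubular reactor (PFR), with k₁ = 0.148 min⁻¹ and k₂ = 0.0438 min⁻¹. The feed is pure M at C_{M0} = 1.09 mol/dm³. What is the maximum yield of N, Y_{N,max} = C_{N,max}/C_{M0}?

Evaluating C_N at τ_opt = ln(k₂/k₁)/(k₂−k₁) gives C_{N,max}/C_{M0} = (k₁/k₂)^[k₂/(k₂−k₁)].
= (0.148/0.0438)^(0.0438/(0.0438−0.148)) = (3.379)^(-0.4203) = 0.5994.

0.599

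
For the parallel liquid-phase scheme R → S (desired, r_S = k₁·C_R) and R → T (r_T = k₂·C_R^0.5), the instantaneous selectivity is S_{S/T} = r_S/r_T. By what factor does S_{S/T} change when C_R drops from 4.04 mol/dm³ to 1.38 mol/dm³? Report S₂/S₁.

0.584

S_{S/T} = (k₁/k₂)·C_R^0.5, so S₂/S₁ = (C_{R,2}/C_{R,1})^0.5.
= (1.38/4.04)^0.5 = (0.3416)^0.5 = 0.584.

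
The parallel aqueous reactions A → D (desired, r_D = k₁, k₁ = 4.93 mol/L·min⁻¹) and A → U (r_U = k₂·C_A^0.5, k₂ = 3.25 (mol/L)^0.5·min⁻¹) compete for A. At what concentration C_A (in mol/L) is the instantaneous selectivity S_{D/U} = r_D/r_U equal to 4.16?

S_{D/U} = (k₁/k₂)·C_A^-0.5 ⇒ C_A = (S·k₂/k₁)^(-2).
= (4.16×3.25/4.93)^(-2) = (2.742)^(-2) = 0.133 mol/L.

0.133 mol/L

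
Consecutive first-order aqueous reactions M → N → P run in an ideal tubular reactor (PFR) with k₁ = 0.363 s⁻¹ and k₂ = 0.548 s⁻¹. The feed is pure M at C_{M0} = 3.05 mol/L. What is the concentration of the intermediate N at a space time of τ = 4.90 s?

The intermediate concentration in a first-order A→B→C sequence is C_N = k₁C_{M0}(e^(−k₁τ) − e^(−k₂τ))/(k₂−k₁).
e^(−k₁τ) = e^(−0.363×4.90) = e^(−1.779) = 0.1689; e^(−k₂τ) = e^(−2.685) = 0.06821.
C_N = 0.363×3.05/(0.548−0.363) × (0.1689−0.06821) = 5.985×0.1006 = 0.6023 mol/L.

0.602 mol/L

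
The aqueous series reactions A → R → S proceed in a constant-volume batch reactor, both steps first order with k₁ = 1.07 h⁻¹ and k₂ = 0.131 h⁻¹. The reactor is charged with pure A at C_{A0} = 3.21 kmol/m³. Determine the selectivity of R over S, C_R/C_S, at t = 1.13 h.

10.9

The intermediate concentration in a first-order A→B→C sequence is C_R = k₁C_{A0}(e^(−k₁t) − e^(−k₂t))/(k₂−k₁).
e^(−k₁t) = e^(−1.07×1.13) = e^(−1.209) = 0.2985; e^(−k₂t) = e^(−0.1480) = 0.8624.
C_R = 1.07×3.21/(0.131−1.07) × (0.2985−0.8624) = (-3.658)×(-0.5639) = 2.063 kmol/m³.
C_A = C_{A0}e^(−k₁t) = 0.9581 kmol/m³, so C_S = C_{A0}−C_A−C_R = 0.1891 kmol/m³; C_R/C_S = 10.9.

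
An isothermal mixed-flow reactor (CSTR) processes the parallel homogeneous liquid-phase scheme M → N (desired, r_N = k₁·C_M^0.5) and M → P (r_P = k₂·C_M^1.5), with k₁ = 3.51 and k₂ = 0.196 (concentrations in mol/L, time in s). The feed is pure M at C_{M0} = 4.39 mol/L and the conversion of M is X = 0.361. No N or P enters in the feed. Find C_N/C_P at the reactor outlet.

6.38

Exit C_M = C_{M0}(1−X) = 4.39×0.639 = 2.805 mol/L.
A CSTR operates uniformly at the exit composition, giving r_N = 5.879 and r_P = 0.9209 (each k·C_M^n at C_M = 2.805).
Overall selectivity = C_N/C_P = r_Nτ/(r_Pτ) = r_N/r_P = 6.38.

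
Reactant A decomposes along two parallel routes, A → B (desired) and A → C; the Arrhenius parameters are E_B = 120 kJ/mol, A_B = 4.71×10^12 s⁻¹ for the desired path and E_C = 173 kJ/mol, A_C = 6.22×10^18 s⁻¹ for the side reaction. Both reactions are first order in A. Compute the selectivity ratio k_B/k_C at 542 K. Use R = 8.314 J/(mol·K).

0.0971

Since both paths have the same order in A, the concentration cancels and S_{B/C} = k_B/k_C = (A_B/A_C)·exp[(E_C−E_B)/(RT)].
(E_C−E_B)/(RT) = (173−120)×10³/(8.314×542) = 53000/4506 = 11.76.
k_B/k_C = (4.71×10^12/6.22×10^18)·exp(11.76) = 7.572×10^-7 × 1.282×10^5 = 0.0971.
Since E_B < E_C, lowering the temperature improves selectivity toward B.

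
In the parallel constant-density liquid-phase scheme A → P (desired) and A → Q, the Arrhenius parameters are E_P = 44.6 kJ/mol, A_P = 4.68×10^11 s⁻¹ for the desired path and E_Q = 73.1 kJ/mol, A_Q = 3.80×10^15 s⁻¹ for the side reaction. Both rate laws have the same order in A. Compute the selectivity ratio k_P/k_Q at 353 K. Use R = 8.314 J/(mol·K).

With equal orders, S_{P/Q} = k_P/k_Q = (A_P/A_Q)·exp[(E_Q−E_P)/(RT)].
(E_Q−E_P)/(RT) = (73.1−44.6)×10³/(8.314×353) = 28500/2935 = 9.711.
k_P/k_Q = (4.68×10^11/3.80×10^15)·exp(9.711) = 1.232×10^-4 × 16497 = 2.03.

2.03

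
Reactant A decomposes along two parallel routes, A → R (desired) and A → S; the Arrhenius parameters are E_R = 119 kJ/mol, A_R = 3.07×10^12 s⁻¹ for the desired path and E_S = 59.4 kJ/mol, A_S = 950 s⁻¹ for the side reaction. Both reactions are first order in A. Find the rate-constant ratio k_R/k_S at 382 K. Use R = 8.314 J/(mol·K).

22.9

Since both paths have the same order in A, the concentration cancels and S_{R/S} = k_R/k_S = (A_R/A_S)·exp[(E_S−E_R)/(RT)].
(E_S−E_R)/(RT) = (59.4−119)×10³/(8.314×382) = -59600/3176 = -18.77.
k_R/k_S = (3.07×10^12/950)·exp(-18.77) = 3.232×10^9 × 7.080×10^-9 = 22.9.
Since E_R > E_S, raising the temperature improves selectivity toward R.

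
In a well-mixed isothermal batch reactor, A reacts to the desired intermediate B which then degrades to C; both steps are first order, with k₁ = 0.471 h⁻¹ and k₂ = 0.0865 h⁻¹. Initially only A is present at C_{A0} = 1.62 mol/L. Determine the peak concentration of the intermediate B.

1.11 mol/L

For a first-order series the maximum intermediate yield is C_{B,max}/C_{A0} = (k₁/k₂)^[k₂/(k₂−k₁)].
= (0.471/0.0865)^(0.0865/(0.0865−0.471)) = (5.445)^(-0.2250) = 0.6830.
C_{B,max} = 0.6830×1.62 = 1.11 mol/L.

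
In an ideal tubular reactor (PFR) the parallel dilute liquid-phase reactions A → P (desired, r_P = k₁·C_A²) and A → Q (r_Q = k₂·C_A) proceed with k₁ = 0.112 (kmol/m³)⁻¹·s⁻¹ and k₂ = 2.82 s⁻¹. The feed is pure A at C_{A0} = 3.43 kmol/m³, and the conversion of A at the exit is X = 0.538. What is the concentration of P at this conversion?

C_A = C_{A0}(1−X) = 1.585 kmol/m³.
Along a PFR/batch, dC_Q/dC_A = −r_Q/(r_P+r_Q) = −k₂/(k₂+k₁·C_A).
Integrating from C_{A0} to C_A: C_Q = (2.82/0.112)·ln[(2.82+0.112·3.43)/(2.82+0.112·1.58)] = 25.18·ln(3.204/2.997) = 1.679 kmol/m³.
Then C_P = (C_{A0}−C_A) − C_Q = 1.845 − 1.679 = 0.1665 kmol/m³.

0.166 kmol/m³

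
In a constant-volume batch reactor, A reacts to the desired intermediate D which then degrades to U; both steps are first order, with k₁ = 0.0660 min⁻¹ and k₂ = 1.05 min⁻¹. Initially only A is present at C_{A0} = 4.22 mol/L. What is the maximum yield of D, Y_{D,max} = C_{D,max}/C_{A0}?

Evaluating C_D at t_opt = ln(k₂/k₁)/(k₂−k₁) gives C_{D,max}/C_{A0} = (k₁/k₂)^[k₂/(k₂−k₁)].
= (0.0660/1.05)^(1.05/(1.05−0.0660)) = (0.06286)^(1.067) = 0.05221.

0.0522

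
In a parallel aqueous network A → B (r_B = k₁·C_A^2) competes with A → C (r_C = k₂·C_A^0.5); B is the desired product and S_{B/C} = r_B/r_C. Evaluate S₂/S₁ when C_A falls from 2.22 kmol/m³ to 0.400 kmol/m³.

S_{B/C} = (k₁/k₂)·C_A^1.5, so S₂/S₁ = (C_{A,2}/C_{A,1})^1.5.
= (0.400/2.22)^1.5 = (0.1802)^1.5 = 0.0765.

0.0765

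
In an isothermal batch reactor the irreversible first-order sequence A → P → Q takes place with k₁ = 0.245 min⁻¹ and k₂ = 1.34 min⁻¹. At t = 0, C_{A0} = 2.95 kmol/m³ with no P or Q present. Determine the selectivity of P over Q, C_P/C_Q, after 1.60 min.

Solving the coupled first-order balances gives C_P(t) = [k₁/(k₂−k₁)]·C_{A0}·(e^(−k₁t) − e^(−k₂t)).
e^(−k₁t) = e^(−0.245×1.60) = e^(−0.3920) = 0.6757; e^(−k₂t) = e^(−2.144) = 0.1172.
C_P = 0.245×2.95/(1.34−0.245) × (0.6757−0.1172) = 0.6600×0.5585 = 0.3686 kmol/m³.
C_A = C_{A0}e^(−k₁t) = 1.993 kmol/m³, so C_Q = C_{A0}−C_A−C_P = 0.5880 kmol/m³; C_P/C_Q = 0.627.

0.627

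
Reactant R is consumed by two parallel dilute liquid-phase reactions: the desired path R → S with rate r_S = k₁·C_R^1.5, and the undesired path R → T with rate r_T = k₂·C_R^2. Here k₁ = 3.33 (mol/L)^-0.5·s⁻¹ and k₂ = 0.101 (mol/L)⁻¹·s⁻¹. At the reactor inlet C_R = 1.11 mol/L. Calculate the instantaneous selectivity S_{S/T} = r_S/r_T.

31.3

S_{S/T} = r_S/r_T = (k₁·C_R^1.5)/(k₂·C_R^2) = (k₁/k₂)·C_R^-0.5.
= (3.33×1.110^1.5) / (0.101×1.110^2) = 3.894/0.1244 = 31.3.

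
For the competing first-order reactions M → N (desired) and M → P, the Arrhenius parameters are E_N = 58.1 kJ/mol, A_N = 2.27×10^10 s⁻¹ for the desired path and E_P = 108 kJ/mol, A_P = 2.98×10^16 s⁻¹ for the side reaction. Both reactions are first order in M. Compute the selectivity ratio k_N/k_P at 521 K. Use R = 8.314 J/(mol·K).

k_N/k_P = (A_N/A_P)·exp[−(E_N−E_P)/(RT)] = (A_N/A_P)·exp[(E_P−E_N)/(RT)].
(E_P−E_N)/(RT) = (108−58.1)×10³/(8.314×521) = 49900/4332 = 11.52.
k_N/k_P = (2.27×10^10/2.98×10^16)·exp(11.52) = 7.617×10^-7 × 1.007×10^5 = 0.0767.
Since E_N < E_P, lowering the temperature improves selectivity toward N.

0.0767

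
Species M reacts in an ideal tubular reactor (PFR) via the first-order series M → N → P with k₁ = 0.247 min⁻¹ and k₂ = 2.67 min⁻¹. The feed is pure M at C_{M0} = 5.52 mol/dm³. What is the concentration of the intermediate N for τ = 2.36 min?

0.313 mol/dm³

The intermediate concentration in a first-order A→B→C sequence is C_N = k₁C_{M0}(e^(−k₁τ) − e^(−k₂τ))/(k₂−k₁).
e^(−k₁τ) = e^(−0.247×2.36) = e^(−0.5829) = 0.5583; e^(−k₂τ) = e^(−6.301) = 0.001834.
C_N = 0.247×5.52/(2.67−0.247) × (0.5583−0.001834) = 0.5627×0.5564 = 0.3131 mol/dm³.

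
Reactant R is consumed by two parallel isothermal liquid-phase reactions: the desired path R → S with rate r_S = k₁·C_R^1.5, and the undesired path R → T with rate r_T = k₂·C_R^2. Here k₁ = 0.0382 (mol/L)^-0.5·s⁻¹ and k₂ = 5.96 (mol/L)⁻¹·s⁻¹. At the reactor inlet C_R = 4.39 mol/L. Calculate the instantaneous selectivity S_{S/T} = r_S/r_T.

S_{S/T} = r_S/r_T = (k₁·C_R^1.5)/(k₂·C_R^2) = (k₁/k₂)·C_R^-0.5.
= (0.0382×4.390^1.5) / (5.96×4.390^2) = 0.3514/114.9 = 0.00306.

0.00306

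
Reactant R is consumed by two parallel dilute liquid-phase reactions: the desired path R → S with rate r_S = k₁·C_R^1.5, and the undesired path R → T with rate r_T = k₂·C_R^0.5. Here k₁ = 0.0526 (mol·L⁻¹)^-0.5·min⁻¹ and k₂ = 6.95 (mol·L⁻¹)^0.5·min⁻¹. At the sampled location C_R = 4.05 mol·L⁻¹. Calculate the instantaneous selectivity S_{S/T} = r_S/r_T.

S_{S/T} = r_S/r_T = (k₁·C_R^1.5)/(k₂·C_R^0.5) = (k₁/k₂)·C_R.
= (0.0526×4.050^1.5) / (6.95×4.050^0.5) = 0.4287/13.99 = 0.0307.
Since the desired path is higher order in R, keeping C_R high (PFR or concentrated feed) favours S.

0.0307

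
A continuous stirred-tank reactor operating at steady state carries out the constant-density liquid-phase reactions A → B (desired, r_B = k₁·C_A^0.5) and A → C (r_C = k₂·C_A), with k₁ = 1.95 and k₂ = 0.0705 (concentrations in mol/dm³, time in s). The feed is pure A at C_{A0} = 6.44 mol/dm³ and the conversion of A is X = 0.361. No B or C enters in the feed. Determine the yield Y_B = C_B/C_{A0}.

0.336

Exit C_A = C_{A0}(1−X) = 6.44×0.639 = 4.115 mol/dm³.
In a CSTR the entire volume is at exit conditions, so r_B = 1.95×4.115^0.5 = 3.956 and r_C = 0.0705×4.115 = 0.2901.
Fraction of consumed A going to B: r_B/(r_B+r_C) = 0.9317.
C_B = 0.9317·C_{A0}·X = 0.9317×6.44×0.361 = 2.17 mol/dm³; Y_B = C_B/C_{A0} = 0.336.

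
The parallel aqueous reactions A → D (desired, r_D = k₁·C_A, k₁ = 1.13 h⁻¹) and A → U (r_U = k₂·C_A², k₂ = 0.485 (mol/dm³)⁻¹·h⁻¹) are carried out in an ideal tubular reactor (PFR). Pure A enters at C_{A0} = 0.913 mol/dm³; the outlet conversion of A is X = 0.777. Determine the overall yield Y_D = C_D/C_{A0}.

0.630

C_A = C_{A0}(1−X) = 0.2036 mol/dm³.
Along a PFR/batch, dC_D/dC_A = −r_D/(r_D+r_U) = −k₁/(k₁+k₂·C_A).
Integrating from C_{A0} to C_A: C_D = (1.13/0.485)·ln[(1.13+0.485·0.913)/(1.13+0.485·0.204)] = 2.330·ln(1.573/1.229) = 0.5752 mol/dm³.
Y_D = C_D/C_{A0} = 0.5752/0.913 = 0.630.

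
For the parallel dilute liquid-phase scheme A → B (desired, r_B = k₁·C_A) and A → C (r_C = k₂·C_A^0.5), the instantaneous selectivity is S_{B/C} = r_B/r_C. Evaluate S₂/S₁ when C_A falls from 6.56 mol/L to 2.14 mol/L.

S_{B/C} = (k₁/k₂)·C_A^0.5, so S₂/S₁ = (C_{A,2}/C_{A,1})^0.5.
= (2.14/6.56)^0.5 = (0.3262)^0.5 = 0.571.
Selectivity toward B falls as C_A falls — high-concentration operation is favoured.

0.571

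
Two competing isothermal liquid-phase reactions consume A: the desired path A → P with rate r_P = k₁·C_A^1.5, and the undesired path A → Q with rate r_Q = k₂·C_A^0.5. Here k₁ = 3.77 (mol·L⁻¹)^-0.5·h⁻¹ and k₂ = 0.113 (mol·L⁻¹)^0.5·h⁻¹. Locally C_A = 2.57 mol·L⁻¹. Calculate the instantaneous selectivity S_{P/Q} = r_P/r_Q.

85.7

S_{P/Q} = r_P/r_Q = (k₁·C_A^1.5)/(k₂·C_A^0.5) = (k₁/k₂)·C_A.
= (3.77×2.570^1.5) / (0.113×2.570^0.5) = 15.53/0.1812 = 85.7.
Since the desired path is higher order in A, keeping C_A high (PFR or concentrated feed) favours P.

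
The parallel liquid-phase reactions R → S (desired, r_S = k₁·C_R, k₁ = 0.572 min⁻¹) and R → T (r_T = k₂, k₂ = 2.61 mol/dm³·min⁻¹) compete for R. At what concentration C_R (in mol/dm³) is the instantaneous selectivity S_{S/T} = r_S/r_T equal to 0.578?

S_{S/T} = (k₁/k₂)·C_R ⇒ C_R = S·k₂/k₁.
= 0.578×2.61/0.572 = 2.64 mol/dm³.

2.64 mol/dm³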